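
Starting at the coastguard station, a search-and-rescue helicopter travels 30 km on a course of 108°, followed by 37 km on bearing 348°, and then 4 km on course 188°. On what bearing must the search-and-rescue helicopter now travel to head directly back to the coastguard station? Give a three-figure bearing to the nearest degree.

221°

Leg 1 (108°, 30 km): east 30 sin 108° = 28.53, north 30 cos 108° = -9.27
Leg 2 (348°, 37 km): east 37 sin 348° = -7.69, north 37 cos 348° = 36.19
Leg 3 (188°, 4 km): east 4 sin 188° = -0.56, north 4 cos 188° = -3.96
Net displacement: 20.28 east, 22.96 north. Direction back to start is (-20.28, -22.96): bearing = atan2(-20.28, -22.96) mod 360° = 221.46° ≈ 221°.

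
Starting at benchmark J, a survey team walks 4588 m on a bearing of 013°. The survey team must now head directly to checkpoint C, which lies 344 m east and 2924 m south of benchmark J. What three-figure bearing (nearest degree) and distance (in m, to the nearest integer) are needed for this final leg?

Leg 1 (013°, 4588 m): east 4588 sin 13° = 1032.08, north 4588 cos 13° = 4470.41
Current position: (1032.08, 4470.41). Target: (344, -2924). Remaining: Δeast = -688.08, Δnorth = -7394.41.
Bearing = atan2(-688.08, -7394.41) mod 360° = 185.32°; distance = √((-688.08)² + (-7394.41)²) = 7426.355 m.

185°, 7426 m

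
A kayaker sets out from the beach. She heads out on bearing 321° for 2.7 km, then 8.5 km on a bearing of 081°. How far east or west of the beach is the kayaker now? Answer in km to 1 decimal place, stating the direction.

6.7 km east

Leg 1 (321°, 2.7 km): east 2.7 sin 321° = -1.70, north 2.7 cos 321° = 2.10
Leg 2 (081°, 8.5 km): east 8.5 sin 81° = 8.40, north 8.5 cos 81° = 1.33
Net east component: 6.70 km.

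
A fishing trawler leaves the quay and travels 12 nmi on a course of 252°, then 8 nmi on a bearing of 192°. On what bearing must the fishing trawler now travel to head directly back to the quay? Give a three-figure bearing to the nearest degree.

Leg 1 (252°, 12 nmi): east 12 sin 252° = -11.41, north 12 cos 252° = -3.71
Leg 2 (192°, 8 nmi): east 8 sin 192° = -1.66, north 8 cos 192° = -7.83
Net displacement: -13.08 east, -11.53 north. Direction back to start is (13.08, 11.53): bearing = atan2(13.08, 11.53) mod 360° = 48.59° ≈ 049°.

049°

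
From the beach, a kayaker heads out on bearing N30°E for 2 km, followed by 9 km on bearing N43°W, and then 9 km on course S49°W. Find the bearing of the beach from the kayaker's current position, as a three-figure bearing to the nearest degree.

Leg 1 (N30°E, 2 km): east 2 sin 30° = 1.00, north 2 cos 30° = 1.73
Leg 2 (N43°W, 9 km): east 9 sin 317° = -6.14, north 9 cos 317° = 6.58
Leg 3 (S49°W, 9 km): east 9 sin 229° = -6.79, north 9 cos 229° = -5.90
Net displacement: -11.93 east, 2.41 north. Direction back to start is (11.93, -2.41): bearing = atan2(11.93, -2.41) mod 360° = 101.42° ≈ 101°.

101°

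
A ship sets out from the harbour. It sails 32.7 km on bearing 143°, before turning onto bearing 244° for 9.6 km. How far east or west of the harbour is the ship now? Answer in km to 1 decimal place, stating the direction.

11.1 km east

Leg 1 (143°, 32.7 km): east 32.7 sin 143° = 19.68, north 32.7 cos 143° = -26.12
Leg 2 (244°, 9.6 km): east 9.6 sin 244° = -8.63, north 9.6 cos 244° = -4.21
Net east component: 11.05 km.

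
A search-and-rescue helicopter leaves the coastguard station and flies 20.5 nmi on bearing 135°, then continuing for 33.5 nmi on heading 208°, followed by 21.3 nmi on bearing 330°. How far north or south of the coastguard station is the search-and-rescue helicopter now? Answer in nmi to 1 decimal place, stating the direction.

25.6 nmi south

Leg 1 (135°, 20.5 nmi): east 20.5 sin 135° = 14.50, north 20.5 cos 135° = -14.50
Leg 2 (208°, 33.5 nmi): east 33.5 sin 208° = -15.73, north 33.5 cos 208° = -29.58
Leg 3 (330°, 21.3 nmi): east 21.3 sin 330° = -10.65, north 21.3 cos 330° = 18.45
Net north component: -25.63 nmi.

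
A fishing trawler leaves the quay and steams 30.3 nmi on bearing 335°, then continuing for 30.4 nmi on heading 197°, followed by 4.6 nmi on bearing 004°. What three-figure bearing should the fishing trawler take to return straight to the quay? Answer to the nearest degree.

098°

Leg 1 (335°, 30.3 nmi): east 30.3 sin 335° = -12.81, north 30.3 cos 335° = 27.46
Leg 2 (197°, 30.4 nmi): east 30.4 sin 197° = -8.89, north 30.4 cos 197° = -29.07
Leg 3 (004°, 4.6 nmi): east 4.6 sin 4° = 0.32, north 4.6 cos 4° = 4.59
Net displacement: -21.37 east, 2.98 north. Direction back to start is (21.37, -2.98): bearing = atan2(21.37, -2.98) mod 360° = 97.93° ≈ 098°.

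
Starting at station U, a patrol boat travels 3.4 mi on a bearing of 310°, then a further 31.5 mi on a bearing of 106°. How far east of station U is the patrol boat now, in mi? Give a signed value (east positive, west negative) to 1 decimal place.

27.7 mi

Leg 1 (310°, 3.4 mi): east 3.4 sin 310° = -2.60, north 3.4 cos 310° = 2.19
Leg 2 (106°, 31.5 mi): east 31.5 sin 106° = 30.28, north 31.5 cos 106° = -8.68
Net east component: 27.68 mi.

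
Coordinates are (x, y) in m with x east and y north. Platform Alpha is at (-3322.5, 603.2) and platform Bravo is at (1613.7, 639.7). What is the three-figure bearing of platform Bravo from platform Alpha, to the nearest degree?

090°

Δeast = 1613.7 − -3322.5 = 4936.20; Δnorth = 639.7 − 603.2 = 36.50.
Bearing = atan2(Δeast, Δnorth) mod 360° = 89.58° ≈ 090°.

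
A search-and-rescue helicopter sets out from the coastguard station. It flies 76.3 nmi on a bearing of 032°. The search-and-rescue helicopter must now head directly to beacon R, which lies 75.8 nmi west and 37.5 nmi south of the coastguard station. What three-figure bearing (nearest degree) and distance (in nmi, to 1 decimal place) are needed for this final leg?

229°, 154.8 nmi

Leg 1 (032°, 76.3 nmi): east 76.3 sin 32° = 40.43, north 76.3 cos 32° = 64.71
Current position: (40.43, 64.71). Target: (-75.8, -37.5). Remaining: Δeast = -116.23, Δnorth = -102.21.
Bearing = atan2(-116.23, -102.21) mod 360° = 228.67°; distance = √((-116.23)² + (-102.21)²) = 154.778 nmi.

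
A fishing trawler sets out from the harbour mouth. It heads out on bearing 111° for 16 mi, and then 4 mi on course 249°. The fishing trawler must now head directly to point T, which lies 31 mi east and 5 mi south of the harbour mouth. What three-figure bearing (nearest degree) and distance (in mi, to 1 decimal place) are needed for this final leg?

Leg 1 (111°, 16 mi): east 16 sin 111° = 14.94, north 16 cos 111° = -5.73
Leg 2 (249°, 4 mi): east 4 sin 249° = -3.73, north 4 cos 249° = -1.43
Current position: (11.20, -7.17). Target: (31, -5). Remaining: Δeast = 19.80, Δnorth = 2.17.
Bearing = atan2(19.80, 2.17) mod 360° = 83.75°; distance = √((19.80)² + (2.17)²) = 19.915 mi.

084°, 19.9 mi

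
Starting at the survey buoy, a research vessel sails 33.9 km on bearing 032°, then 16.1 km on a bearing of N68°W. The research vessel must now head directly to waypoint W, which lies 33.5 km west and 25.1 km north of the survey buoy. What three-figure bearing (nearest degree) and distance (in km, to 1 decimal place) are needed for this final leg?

Leg 1 (032°, 33.9 km): east 33.9 sin 32° = 17.96, north 33.9 cos 32° = 28.75
Leg 2 (N68°W, 16.1 km): east 16.1 sin 292° = -14.93, north 16.1 cos 292° = 6.03
Current position: (3.04, 34.78). Target: (-33.5, 25.1). Remaining: Δeast = -36.54, Δnorth = -9.68.
Bearing = atan2(-36.54, -9.68) mod 360° = 255.16°; distance = √((-36.54)² + (-9.68)²) = 37.797 km.

255°, 37.8 km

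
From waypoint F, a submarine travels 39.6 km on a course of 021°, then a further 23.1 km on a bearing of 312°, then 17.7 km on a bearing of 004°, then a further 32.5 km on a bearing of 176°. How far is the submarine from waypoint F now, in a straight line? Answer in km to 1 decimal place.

37.7 km

Leg 1 (021°, 39.6 km): east 39.6 sin 21° = 14.19, north 39.6 cos 21° = 36.97
Leg 2 (312°, 23.1 km): east 23.1 sin 312° = -17.17, north 23.1 cos 312° = 15.46
Leg 3 (004°, 17.7 km): east 17.7 sin 4° = 1.23, north 17.7 cos 4° = 17.66
Leg 4 (176°, 32.5 km): east 32.5 sin 176° = 2.27, north 32.5 cos 176° = -32.42
Net: 0.53 east, 37.66 north. Distance = √((0.53)² + (37.66)²) = 37.666 km.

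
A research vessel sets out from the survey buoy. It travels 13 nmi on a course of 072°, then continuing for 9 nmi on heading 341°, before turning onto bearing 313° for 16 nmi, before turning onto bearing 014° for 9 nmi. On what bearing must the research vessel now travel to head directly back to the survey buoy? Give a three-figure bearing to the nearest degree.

Leg 1 (072°, 13 nmi): east 13 sin 72° = 12.36, north 13 cos 72° = 4.02
Leg 2 (341°, 9 nmi): east 9 sin 341° = -2.93, north 9 cos 341° = 8.51
Leg 3 (313°, 16 nmi): east 16 sin 313° = -11.70, north 16 cos 313° = 10.91
Leg 4 (014°, 9 nmi): east 9 sin 14° = 2.18, north 9 cos 14° = 8.73
Net displacement: -0.09 east, 32.17 north. Direction back to start is (0.09, -32.17): bearing = atan2(0.09, -32.17) mod 360° = 179.84° ≈ 180°.

180°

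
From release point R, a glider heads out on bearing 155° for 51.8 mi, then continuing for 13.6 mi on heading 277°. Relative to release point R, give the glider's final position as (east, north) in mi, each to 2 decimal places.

Leg 1 (155°, 51.8 mi): east 51.8 sin 155° = 21.89, north 51.8 cos 155° = -46.95
Leg 2 (277°, 13.6 mi): east 13.6 sin 277° = -13.50, north 13.6 cos 277° = 1.66
Summing: 8.39 mi east, -45.29 mi north → (8.39, -45.29).

(8.39, -45.29)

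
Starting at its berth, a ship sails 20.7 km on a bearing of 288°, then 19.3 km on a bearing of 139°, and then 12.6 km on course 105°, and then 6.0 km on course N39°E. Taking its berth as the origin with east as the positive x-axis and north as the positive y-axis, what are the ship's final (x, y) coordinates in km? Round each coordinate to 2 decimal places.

(8.92, -6.77)

Leg 1 (288°, 20.7 km): east 20.7 sin 288° = -19.69, north 20.7 cos 288° = 6.40
Leg 2 (139°, 19.3 km): east 19.3 sin 139° = 12.66, north 19.3 cos 139° = -14.57
Leg 3 (105°, 12.6 km): east 12.6 sin 105° = 12.17, north 12.6 cos 105° = -3.26
Leg 4 (N39°E, 6.0 km): east 6.0 sin 39° = 3.78, north 6.0 cos 39° = 4.66
Summing: 8.92 km east, -6.77 km north → (8.92, -6.77).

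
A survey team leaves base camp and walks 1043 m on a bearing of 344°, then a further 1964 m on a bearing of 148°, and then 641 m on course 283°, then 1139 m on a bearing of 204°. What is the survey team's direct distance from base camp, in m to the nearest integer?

Leg 1 (344°, 1043 m): east 1043 sin 344° = -287.49, north 1043 cos 344° = 1002.60
Leg 2 (148°, 1964 m): east 1964 sin 148° = 1040.76, north 1964 cos 148° = -1665.57
Leg 3 (283°, 641 m): east 641 sin 283° = -624.57, north 641 cos 283° = 144.19
Leg 4 (204°, 1139 m): east 1139 sin 204° = -463.27, north 1139 cos 204° = -1040.53
Net: -334.57 east, -1559.31 north. Distance = √((-334.57)² + (-1559.31)²) = 1594.795 m.

1595 m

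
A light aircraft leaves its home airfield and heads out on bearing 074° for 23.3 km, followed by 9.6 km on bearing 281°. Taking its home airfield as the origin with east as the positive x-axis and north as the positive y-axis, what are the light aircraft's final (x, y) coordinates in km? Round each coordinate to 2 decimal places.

Leg 1 (074°, 23.3 km): east 23.3 sin 74° = 22.40, north 23.3 cos 74° = 6.42
Leg 2 (281°, 9.6 km): east 9.6 sin 281° = -9.42, north 9.6 cos 281° = 1.83
Summing: 12.97 km east, 8.25 km north → (12.97, 8.25).

(12.97, 8.25)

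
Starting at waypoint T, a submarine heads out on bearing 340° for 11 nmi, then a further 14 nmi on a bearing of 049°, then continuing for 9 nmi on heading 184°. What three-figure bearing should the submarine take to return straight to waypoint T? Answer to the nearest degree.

210°

Leg 1 (340°, 11 nmi): east 11 sin 340° = -3.76, north 11 cos 340° = 10.34
Leg 2 (049°, 14 nmi): east 14 sin 49° = 10.57, north 14 cos 49° = 9.18
Leg 3 (184°, 9 nmi): east 9 sin 184° = -0.63, north 9 cos 184° = -8.98
Net displacement: 6.18 east, 10.54 north. Direction back to start is (-6.18, -10.54): bearing = atan2(-6.18, -10.54) mod 360° = 210.36° ≈ 210°.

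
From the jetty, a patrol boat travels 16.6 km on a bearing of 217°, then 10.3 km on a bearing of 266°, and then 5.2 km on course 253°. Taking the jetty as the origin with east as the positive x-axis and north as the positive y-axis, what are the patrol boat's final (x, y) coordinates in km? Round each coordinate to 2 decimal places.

(-25.24, -15.50)

Leg 1 (217°, 16.6 km): east 16.6 sin 217° = -9.99, north 16.6 cos 217° = -13.26
Leg 2 (266°, 10.3 km): east 10.3 sin 266° = -10.27, north 10.3 cos 266° = -0.72
Leg 3 (253°, 5.2 km): east 5.2 sin 253° = -4.97, north 5.2 cos 253° = -1.52
Summing: -25.24 km east, -15.50 km north → (-25.24, -15.50).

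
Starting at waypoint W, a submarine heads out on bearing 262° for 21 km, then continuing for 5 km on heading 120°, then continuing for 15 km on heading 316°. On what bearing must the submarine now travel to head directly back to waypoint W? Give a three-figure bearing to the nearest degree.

101°

Leg 1 (262°, 21 km): east 21 sin 262° = -20.80, north 21 cos 262° = -2.92
Leg 2 (120°, 5 km): east 5 sin 120° = 4.33, north 5 cos 120° = -2.50
Leg 3 (316°, 15 km): east 15 sin 316° = -10.42, north 15 cos 316° = 10.79
Net displacement: -26.89 east, 5.37 north. Direction back to start is (26.89, -5.37): bearing = atan2(26.89, -5.37) mod 360° = 101.29° ≈ 101°.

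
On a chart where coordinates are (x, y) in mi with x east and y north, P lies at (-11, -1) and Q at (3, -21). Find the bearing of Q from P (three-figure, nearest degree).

Δeast = 3 − -11 = 14.00; Δnorth = -21 − -1 = -20.00.
Bearing = atan2(Δeast, Δnorth) mod 360° = 145.01° ≈ 145°.

145°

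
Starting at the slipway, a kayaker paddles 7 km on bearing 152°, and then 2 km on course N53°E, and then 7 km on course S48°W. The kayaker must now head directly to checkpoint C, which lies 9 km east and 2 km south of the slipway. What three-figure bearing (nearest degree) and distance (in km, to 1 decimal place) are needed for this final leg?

051°, 12.1 km

Leg 1 (152°, 7 km): east 7 sin 152° = 3.29, north 7 cos 152° = -6.18
Leg 2 (N53°E, 2 km): east 2 sin 53° = 1.60, north 2 cos 53° = 1.20
Leg 3 (S48°W, 7 km): east 7 sin 228° = -5.20, north 7 cos 228° = -4.68
Current position: (-0.32, -9.66). Target: (9, -2). Remaining: Δeast = 9.32, Δnorth = 7.66.
Bearing = atan2(9.32, 7.66) mod 360° = 50.58°; distance = √((9.32)² + (7.66)²) = 12.063 km.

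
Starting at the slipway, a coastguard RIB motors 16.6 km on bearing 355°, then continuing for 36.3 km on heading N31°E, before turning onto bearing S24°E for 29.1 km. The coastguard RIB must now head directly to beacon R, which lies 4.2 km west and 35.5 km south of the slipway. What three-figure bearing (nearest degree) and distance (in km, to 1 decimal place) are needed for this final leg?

Leg 1 (355°, 16.6 km): east 16.6 sin 355° = -1.45, north 16.6 cos 355° = 16.54
Leg 2 (N31°E, 36.3 km): east 36.3 sin 31° = 18.70, north 36.3 cos 31° = 31.12
Leg 3 (S24°E, 29.1 km): east 29.1 sin 156° = 11.84, north 29.1 cos 156° = -26.58
Current position: (29.09, 21.07). Target: (-4.2, -35.5). Remaining: Δeast = -33.29, Δnorth = -56.57.
Bearing = atan2(-33.29, -56.57) mod 360° = 210.47°; distance = √((-33.29)² + (-56.57)²) = 65.634 km.

210°, 65.6 km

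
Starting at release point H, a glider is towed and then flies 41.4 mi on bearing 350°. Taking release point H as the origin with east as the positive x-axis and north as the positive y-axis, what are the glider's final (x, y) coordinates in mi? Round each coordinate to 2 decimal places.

(-7.19, 40.77)

Leg 1 (350°, 41.4 mi): east 41.4 sin 350° = -7.19, north 41.4 cos 350° = 40.77
Summing: -7.19 mi east, 40.77 mi north → (-7.19, 40.77).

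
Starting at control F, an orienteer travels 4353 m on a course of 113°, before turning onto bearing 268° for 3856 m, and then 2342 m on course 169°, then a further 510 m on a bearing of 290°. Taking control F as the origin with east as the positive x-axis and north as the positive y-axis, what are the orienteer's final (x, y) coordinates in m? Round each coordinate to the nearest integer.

Leg 1 (113°, 4353 m): east 4353 sin 113° = 4006.96, north 4353 cos 113° = -1700.85
Leg 2 (268°, 3856 m): east 3856 sin 268° = -3853.65, north 3856 cos 268° = -134.57
Leg 3 (169°, 2342 m): east 2342 sin 169° = 446.87, north 2342 cos 169° = -2298.97
Leg 4 (290°, 510 m): east 510 sin 290° = -479.24, north 510 cos 290° = 174.43
Summing: 120.94 m east, -3959.97 m north → (121, -3960).

(121, -3960)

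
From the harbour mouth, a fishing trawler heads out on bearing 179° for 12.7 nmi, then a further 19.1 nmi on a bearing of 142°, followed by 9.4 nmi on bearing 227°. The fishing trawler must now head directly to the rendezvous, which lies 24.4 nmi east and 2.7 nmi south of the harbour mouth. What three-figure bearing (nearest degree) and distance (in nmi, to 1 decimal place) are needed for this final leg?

Leg 1 (179°, 12.7 nmi): east 12.7 sin 179° = 0.22, north 12.7 cos 179° = -12.70
Leg 2 (142°, 19.1 nmi): east 19.1 sin 142° = 11.76, north 19.1 cos 142° = -15.05
Leg 3 (227°, 9.4 nmi): east 9.4 sin 227° = -6.87, north 9.4 cos 227° = -6.41
Current position: (5.11, -34.16). Target: (24.4, -2.7). Remaining: Δeast = 19.29, Δnorth = 31.46.
Bearing = atan2(19.29, 31.46) mod 360° = 31.52°; distance = √((19.29)² + (31.46)²) = 36.905 nmi.

032°, 36.9 nmi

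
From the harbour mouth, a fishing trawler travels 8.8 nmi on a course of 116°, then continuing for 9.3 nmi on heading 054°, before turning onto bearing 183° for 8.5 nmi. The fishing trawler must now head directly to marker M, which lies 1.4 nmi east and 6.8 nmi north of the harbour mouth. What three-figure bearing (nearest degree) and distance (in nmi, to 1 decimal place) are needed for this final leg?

Leg 1 (116°, 8.8 nmi): east 8.8 sin 116° = 7.91, north 8.8 cos 116° = -3.86
Leg 2 (054°, 9.3 nmi): east 9.3 sin 54° = 7.52, north 9.3 cos 54° = 5.47
Leg 3 (183°, 8.5 nmi): east 8.5 sin 183° = -0.44, north 8.5 cos 183° = -8.49
Current position: (14.99, -6.88). Target: (1.4, 6.8). Remaining: Δeast = -13.59, Δnorth = 13.68.
Bearing = atan2(-13.59, 13.68) mod 360° = 315.19°; distance = √((-13.59)² + (13.68)²) = 19.281 nmi.

315°, 19.3 nmi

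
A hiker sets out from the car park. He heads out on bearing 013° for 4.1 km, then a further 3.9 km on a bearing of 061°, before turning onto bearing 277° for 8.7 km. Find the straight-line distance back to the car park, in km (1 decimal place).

Leg 1 (013°, 4.1 km): east 4.1 sin 13° = 0.92, north 4.1 cos 13° = 3.99
Leg 2 (061°, 3.9 km): east 3.9 sin 61° = 3.41, north 3.9 cos 61° = 1.89
Leg 3 (277°, 8.7 km): east 8.7 sin 277° = -8.64, north 8.7 cos 277° = 1.06
Net: -4.30 east, 6.95 north. Distance = √((-4.30)² + (6.95)²) = 8.170 km.

8.2 km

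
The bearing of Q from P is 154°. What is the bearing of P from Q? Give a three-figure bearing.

Back-bearing = 154° + 180° = 334°.

334°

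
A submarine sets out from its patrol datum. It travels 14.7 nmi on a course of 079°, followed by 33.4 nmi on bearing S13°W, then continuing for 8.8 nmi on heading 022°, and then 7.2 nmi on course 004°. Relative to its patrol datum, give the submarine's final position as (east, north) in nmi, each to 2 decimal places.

(10.72, -14.40)

Leg 1 (079°, 14.7 nmi): east 14.7 sin 79° = 14.43, north 14.7 cos 79° = 2.80
Leg 2 (S13°W, 33.4 nmi): east 33.4 sin 193° = -7.51, north 33.4 cos 193° = -32.54
Leg 3 (022°, 8.8 nmi): east 8.8 sin 22° = 3.30, north 8.8 cos 22° = 8.16
Leg 4 (004°, 7.2 nmi): east 7.2 sin 4° = 0.50, north 7.2 cos 4° = 7.18
Summing: 10.72 nmi east, -14.40 nmi north → (10.72, -14.40).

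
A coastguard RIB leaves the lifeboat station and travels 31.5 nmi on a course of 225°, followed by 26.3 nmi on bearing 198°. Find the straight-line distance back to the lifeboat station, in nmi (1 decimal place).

Leg 1 (225°, 31.5 nmi): east 31.5 sin 225° = -22.27, north 31.5 cos 225° = -22.27
Leg 2 (198°, 26.3 nmi): east 26.3 sin 198° = -8.13, north 26.3 cos 198° = -25.01
Net: -30.40 east, -47.29 north. Distance = √((-30.40)² + (-47.29)²) = 56.216 nmi.

56.2 nmi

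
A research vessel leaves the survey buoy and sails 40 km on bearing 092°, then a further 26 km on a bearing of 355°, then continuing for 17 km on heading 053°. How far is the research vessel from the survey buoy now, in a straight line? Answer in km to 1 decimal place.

Leg 1 (092°, 40 km): east 40 sin 92° = 39.98, north 40 cos 92° = -1.40
Leg 2 (355°, 26 km): east 26 sin 355° = -2.27, north 26 cos 355° = 25.90
Leg 3 (053°, 17 km): east 17 sin 53° = 13.58, north 17 cos 53° = 10.23
Net: 51.29 east, 34.74 north. Distance = √((51.29)² + (34.74)²) = 61.943 km.

61.9 km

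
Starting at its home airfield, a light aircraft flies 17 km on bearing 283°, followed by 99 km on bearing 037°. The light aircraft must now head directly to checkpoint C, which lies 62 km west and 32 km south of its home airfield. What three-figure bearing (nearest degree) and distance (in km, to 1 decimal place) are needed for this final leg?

Leg 1 (283°, 17 km): east 17 sin 283° = -16.56, north 17 cos 283° = 3.82
Leg 2 (037°, 99 km): east 99 sin 37° = 59.58, north 99 cos 37° = 79.06
Current position: (43.02, 82.89). Target: (-62, -32). Remaining: Δeast = -105.02, Δnorth = -114.89.
Bearing = atan2(-105.02, -114.89) mod 360° = 222.43°; distance = √((-105.02)² + (-114.89)²) = 155.653 km.

222°, 155.7 km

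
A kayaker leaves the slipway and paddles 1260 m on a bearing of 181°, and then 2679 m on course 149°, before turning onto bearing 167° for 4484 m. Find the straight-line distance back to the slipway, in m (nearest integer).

Leg 1 (181°, 1260 m): east 1260 sin 181° = -21.99, north 1260 cos 181° = -1259.81
Leg 2 (149°, 2679 m): east 2679 sin 149° = 1379.79, north 2679 cos 149° = -2296.35
Leg 3 (167°, 4484 m): east 4484 sin 167° = 1008.68, north 4484 cos 167° = -4369.08
Net: 2366.48 east, -7925.23 north. Distance = √((2366.48)² + (-7925.23)²) = 8271.007 m.

8271 m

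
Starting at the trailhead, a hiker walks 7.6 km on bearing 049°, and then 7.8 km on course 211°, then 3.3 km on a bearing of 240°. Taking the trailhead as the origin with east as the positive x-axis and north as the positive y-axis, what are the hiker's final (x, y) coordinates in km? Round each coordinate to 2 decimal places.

(-1.14, -3.35)

Leg 1 (049°, 7.6 km): east 7.6 sin 49° = 5.74, north 7.6 cos 49° = 4.99
Leg 2 (211°, 7.8 km): east 7.8 sin 211° = -4.02, north 7.8 cos 211° = -6.69
Leg 3 (240°, 3.3 km): east 3.3 sin 240° = -2.86, north 3.3 cos 240° = -1.65
Summing: -1.14 km east, -3.35 km north → (-1.14, -3.35).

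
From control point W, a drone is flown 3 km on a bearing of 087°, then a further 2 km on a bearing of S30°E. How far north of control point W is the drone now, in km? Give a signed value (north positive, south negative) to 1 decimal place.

Leg 1 (087°, 3 km): east 3 sin 87° = 3.00, north 3 cos 87° = 0.16
Leg 2 (S30°E, 2 km): east 2 sin 150° = 1.00, north 2 cos 150° = -1.73
Net north component: -1.58 km.

-1.6 km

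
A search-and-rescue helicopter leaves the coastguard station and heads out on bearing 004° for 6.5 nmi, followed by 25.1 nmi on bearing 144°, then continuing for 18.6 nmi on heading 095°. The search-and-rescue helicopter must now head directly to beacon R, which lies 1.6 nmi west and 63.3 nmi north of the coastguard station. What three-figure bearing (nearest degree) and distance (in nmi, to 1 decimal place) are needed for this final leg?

336°, 86.3 nmi

Leg 1 (004°, 6.5 nmi): east 6.5 sin 4° = 0.45, north 6.5 cos 4° = 6.48
Leg 2 (144°, 25.1 nmi): east 25.1 sin 144° = 14.75, north 25.1 cos 144° = -20.31
Leg 3 (095°, 18.6 nmi): east 18.6 sin 95° = 18.53, north 18.6 cos 95° = -1.62
Current position: (33.74, -15.44). Target: (-1.6, 63.3). Remaining: Δeast = -35.34, Δnorth = 78.74.
Bearing = atan2(-35.34, 78.74) mod 360° = 335.83°; distance = √((-35.34)² + (78.74)²) = 86.308 nmi.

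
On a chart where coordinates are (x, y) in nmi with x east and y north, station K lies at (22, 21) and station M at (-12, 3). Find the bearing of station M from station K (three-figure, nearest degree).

Δeast = -12 − 22 = -34.00; Δnorth = 3 − 21 = -18.00.
Bearing = atan2(Δeast, Δnorth) mod 360° = 242.10° ≈ 242°.

242°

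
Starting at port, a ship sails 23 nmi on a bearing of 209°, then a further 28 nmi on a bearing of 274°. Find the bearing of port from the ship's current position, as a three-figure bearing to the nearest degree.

065°

Leg 1 (209°, 23 nmi): east 23 sin 209° = -11.15, north 23 cos 209° = -20.12
Leg 2 (274°, 28 nmi): east 28 sin 274° = -27.93, north 28 cos 274° = 1.95
Net displacement: -39.08 east, -18.16 north. Direction back to start is (39.08, 18.16): bearing = atan2(39.08, 18.16) mod 360° = 65.07° ≈ 065°.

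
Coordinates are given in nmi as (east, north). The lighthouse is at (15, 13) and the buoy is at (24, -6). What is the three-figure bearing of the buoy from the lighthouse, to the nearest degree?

155°

Δeast = 24 − 15 = 9.00; Δnorth = -6 − 13 = -19.00.
Bearing = atan2(Δeast, Δnorth) mod 360° = 154.65° ≈ 155°.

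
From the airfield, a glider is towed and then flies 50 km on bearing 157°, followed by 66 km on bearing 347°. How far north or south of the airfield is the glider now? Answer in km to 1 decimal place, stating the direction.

Leg 1 (157°, 50 km): east 50 sin 157° = 19.54, north 50 cos 157° = -46.03
Leg 2 (347°, 66 km): east 66 sin 347° = -14.85, north 66 cos 347° = 64.31
Net north component: 18.28 km.

18.3 km north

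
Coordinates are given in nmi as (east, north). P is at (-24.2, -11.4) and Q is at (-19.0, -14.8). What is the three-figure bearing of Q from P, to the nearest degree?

123°

Δeast = -19.0 − -24.2 = 5.20; Δnorth = -14.8 − -11.4 = -3.40.
Bearing = atan2(Δeast, Δnorth) mod 360° = 123.18° ≈ 123°.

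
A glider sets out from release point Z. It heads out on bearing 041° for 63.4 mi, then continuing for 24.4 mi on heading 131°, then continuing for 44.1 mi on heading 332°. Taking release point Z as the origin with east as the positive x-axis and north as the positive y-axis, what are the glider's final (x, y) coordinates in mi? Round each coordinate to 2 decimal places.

(39.31, 70.78)

Leg 1 (041°, 63.4 mi): east 63.4 sin 41° = 41.59, north 63.4 cos 41° = 47.85
Leg 2 (131°, 24.4 mi): east 24.4 sin 131° = 18.41, north 24.4 cos 131° = -16.01
Leg 3 (332°, 44.1 mi): east 44.1 sin 332° = -20.70, north 44.1 cos 332° = 38.94
Summing: 39.31 mi east, 70.78 mi north → (39.31, 70.78).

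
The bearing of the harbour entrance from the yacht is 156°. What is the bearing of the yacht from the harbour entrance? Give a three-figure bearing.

336°

Back-bearing = 156° + 180° = 336°.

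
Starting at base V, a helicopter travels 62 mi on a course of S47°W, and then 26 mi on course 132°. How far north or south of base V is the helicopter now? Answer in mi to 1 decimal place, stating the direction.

Leg 1 (S47°W, 62 mi): east 62 sin 227° = -45.34, north 62 cos 227° = -42.28
Leg 2 (132°, 26 mi): east 26 sin 132° = 19.32, north 26 cos 132° = -17.40
Net north component: -59.68 mi.

59.7 mi south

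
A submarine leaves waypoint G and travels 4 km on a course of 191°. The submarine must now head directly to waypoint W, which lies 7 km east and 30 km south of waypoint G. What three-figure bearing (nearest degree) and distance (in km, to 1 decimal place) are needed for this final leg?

Leg 1 (191°, 4 km): east 4 sin 191° = -0.76, north 4 cos 191° = -3.93
Current position: (-0.76, -3.93). Target: (7, -30). Remaining: Δeast = 7.76, Δnorth = -26.07.
Bearing = atan2(7.76, -26.07) mod 360° = 163.42°; distance = √((7.76)² + (-26.07)²) = 27.205 km.

163°, 27.2 km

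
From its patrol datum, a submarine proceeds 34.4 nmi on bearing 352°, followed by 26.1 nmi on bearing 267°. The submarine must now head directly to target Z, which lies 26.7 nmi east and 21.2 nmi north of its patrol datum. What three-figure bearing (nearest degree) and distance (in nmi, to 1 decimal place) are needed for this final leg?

101°, 58.7 nmi

Leg 1 (352°, 34.4 nmi): east 34.4 sin 352° = -4.79, north 34.4 cos 352° = 34.07
Leg 2 (267°, 26.1 nmi): east 26.1 sin 267° = -26.06, north 26.1 cos 267° = -1.37
Current position: (-30.85, 32.70). Target: (26.7, 21.2). Remaining: Δeast = 57.55, Δnorth = -11.50.
Bearing = atan2(57.55, -11.50) mod 360° = 101.30°; distance = √((57.55)² + (-11.50)²) = 58.689 nmi.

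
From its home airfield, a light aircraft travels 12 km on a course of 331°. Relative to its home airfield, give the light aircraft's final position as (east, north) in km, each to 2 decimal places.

(-5.82, 10.50)

Leg 1 (331°, 12 km): east 12 sin 331° = -5.82, north 12 cos 331° = 10.50
Summing: -5.82 km east, 10.50 km north → (-5.82, 10.50).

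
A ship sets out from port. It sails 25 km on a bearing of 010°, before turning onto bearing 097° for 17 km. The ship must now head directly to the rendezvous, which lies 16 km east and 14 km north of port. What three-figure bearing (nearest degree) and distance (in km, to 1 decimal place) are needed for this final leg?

Leg 1 (010°, 25 km): east 25 sin 10° = 4.34, north 25 cos 10° = 24.62
Leg 2 (097°, 17 km): east 17 sin 97° = 16.87, north 17 cos 97° = -2.07
Current position: (21.21, 22.55). Target: (16, 14). Remaining: Δeast = -5.21, Δnorth = -8.55.
Bearing = atan2(-5.21, -8.55) mod 360° = 211.38°; distance = √((-5.21)² + (-8.55)²) = 10.013 km.

211°, 10.0 km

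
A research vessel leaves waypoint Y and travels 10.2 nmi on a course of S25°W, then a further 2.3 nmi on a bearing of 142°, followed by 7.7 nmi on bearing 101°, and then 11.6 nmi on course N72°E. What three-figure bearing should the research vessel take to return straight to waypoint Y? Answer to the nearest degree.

Leg 1 (S25°W, 10.2 nmi): east 10.2 sin 205° = -4.31, north 10.2 cos 205° = -9.24
Leg 2 (142°, 2.3 nmi): east 2.3 sin 142° = 1.42, north 2.3 cos 142° = -1.81
Leg 3 (101°, 7.7 nmi): east 7.7 sin 101° = 7.56, north 7.7 cos 101° = -1.47
Leg 4 (N72°E, 11.6 nmi): east 11.6 sin 72° = 11.03, north 11.6 cos 72° = 3.58
Net displacement: 15.70 east, -8.94 north. Direction back to start is (-15.70, 8.94): bearing = atan2(-15.70, 8.94) mod 360° = 299.67° ≈ 300°.

300°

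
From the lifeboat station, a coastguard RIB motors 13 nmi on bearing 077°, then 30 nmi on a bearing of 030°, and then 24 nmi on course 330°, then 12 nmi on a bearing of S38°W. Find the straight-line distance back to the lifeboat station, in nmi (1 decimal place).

41.1 nmi

Leg 1 (077°, 13 nmi): east 13 sin 77° = 12.67, north 13 cos 77° = 2.92
Leg 2 (030°, 30 nmi): east 30 sin 30° = 15.00, north 30 cos 30° = 25.98
Leg 3 (330°, 24 nmi): east 24 sin 330° = -12.00, north 24 cos 330° = 20.78
Leg 4 (S38°W, 12 nmi): east 12 sin 218° = -7.39, north 12 cos 218° = -9.46
Net: 8.28 east, 40.23 north. Distance = √((8.28)² + (40.23)²) = 41.077 nmi.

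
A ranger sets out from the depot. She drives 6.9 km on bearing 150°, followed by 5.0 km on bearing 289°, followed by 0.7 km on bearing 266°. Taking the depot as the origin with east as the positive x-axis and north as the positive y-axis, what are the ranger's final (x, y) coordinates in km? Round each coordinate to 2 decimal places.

Leg 1 (150°, 6.9 km): east 6.9 sin 150° = 3.45, north 6.9 cos 150° = -5.98
Leg 2 (289°, 5.0 km): east 5.0 sin 289° = -4.73, north 5.0 cos 289° = 1.63
Leg 3 (266°, 0.7 km): east 0.7 sin 266° = -0.70, north 0.7 cos 266° = -0.05
Summing: -1.98 km east, -4.40 km north → (-1.98, -4.40).

(-1.98, -4.40)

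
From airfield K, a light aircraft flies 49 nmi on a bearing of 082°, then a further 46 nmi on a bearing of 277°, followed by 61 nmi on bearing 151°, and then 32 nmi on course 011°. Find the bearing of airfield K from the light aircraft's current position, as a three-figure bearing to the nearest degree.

284°

Leg 1 (082°, 49 nmi): east 49 sin 82° = 48.52, north 49 cos 82° = 6.82
Leg 2 (277°, 46 nmi): east 46 sin 277° = -45.66, north 46 cos 277° = 5.61
Leg 3 (151°, 61 nmi): east 61 sin 151° = 29.57, north 61 cos 151° = -53.35
Leg 4 (011°, 32 nmi): east 32 sin 11° = 6.11, north 32 cos 11° = 31.41
Net displacement: 38.55 east, -9.51 north. Direction back to start is (-38.55, 9.51): bearing = atan2(-38.55, 9.51) mod 360° = 283.87° ≈ 284°.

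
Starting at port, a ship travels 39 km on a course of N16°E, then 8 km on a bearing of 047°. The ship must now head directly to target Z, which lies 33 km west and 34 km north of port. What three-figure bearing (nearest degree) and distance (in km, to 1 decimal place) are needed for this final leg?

260°, 50.4 km

Leg 1 (N16°E, 39 km): east 39 sin 16° = 10.75, north 39 cos 16° = 37.49
Leg 2 (047°, 8 km): east 8 sin 47° = 5.85, north 8 cos 47° = 5.46
Current position: (16.60, 42.95). Target: (-33, 34). Remaining: Δeast = -49.60, Δnorth = -8.95.
Bearing = atan2(-49.60, -8.95) mod 360° = 259.78°; distance = √((-49.60)² + (-8.95)²) = 50.401 km.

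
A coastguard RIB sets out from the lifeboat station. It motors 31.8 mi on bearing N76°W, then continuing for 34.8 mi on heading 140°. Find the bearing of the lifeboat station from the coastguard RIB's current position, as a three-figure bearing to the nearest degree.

Leg 1 (N76°W, 31.8 mi): east 31.8 sin 284° = -30.86, north 31.8 cos 284° = 7.69
Leg 2 (140°, 34.8 mi): east 34.8 sin 140° = 22.37, north 34.8 cos 140° = -26.66
Net displacement: -8.49 east, -18.97 north. Direction back to start is (8.49, 18.97): bearing = atan2(8.49, 18.97) mod 360° = 24.11° ≈ 024°.

024°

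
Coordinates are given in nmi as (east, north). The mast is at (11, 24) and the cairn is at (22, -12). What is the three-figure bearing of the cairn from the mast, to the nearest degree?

Δeast = 22 − 11 = 11.00; Δnorth = -12 − 24 = -36.00.
Bearing = atan2(Δeast, Δnorth) mod 360° = 163.01° ≈ 163°.

163°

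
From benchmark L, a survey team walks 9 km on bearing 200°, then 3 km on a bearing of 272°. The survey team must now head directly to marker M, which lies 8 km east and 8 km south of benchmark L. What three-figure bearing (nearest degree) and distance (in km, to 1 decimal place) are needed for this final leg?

Leg 1 (200°, 9 km): east 9 sin 200° = -3.08, north 9 cos 200° = -8.46
Leg 2 (272°, 3 km): east 3 sin 272° = -3.00, north 3 cos 272° = 0.10
Current position: (-6.08, -8.35). Target: (8, -8). Remaining: Δeast = 14.08, Δnorth = 0.35.
Bearing = atan2(14.08, 0.35) mod 360° = 88.57°; distance = √((14.08)² + (0.35)²) = 14.081 km.

089°, 14.1 km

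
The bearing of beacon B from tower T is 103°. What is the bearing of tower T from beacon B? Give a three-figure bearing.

283°

Back-bearing = 103° + 180° = 283°.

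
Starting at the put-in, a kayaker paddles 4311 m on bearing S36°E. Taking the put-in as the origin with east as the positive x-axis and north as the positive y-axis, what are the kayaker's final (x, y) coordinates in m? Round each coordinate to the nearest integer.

Leg 1 (S36°E, 4311 m): east 4311 sin 144° = 2533.94, north 4311 cos 144° = -3487.67
Summing: 2533.94 m east, -3487.67 m north → (2534, -3488).

(2534, -3488)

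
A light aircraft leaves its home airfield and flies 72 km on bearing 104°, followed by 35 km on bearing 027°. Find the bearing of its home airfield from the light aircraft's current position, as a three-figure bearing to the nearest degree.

261°

Leg 1 (104°, 72 km): east 72 sin 104° = 69.86, north 72 cos 104° = -17.42
Leg 2 (027°, 35 km): east 35 sin 27° = 15.89, north 35 cos 27° = 31.19
Net displacement: 85.75 east, 13.77 north. Direction back to start is (-85.75, -13.77): bearing = atan2(-85.75, -13.77) mod 360° = 260.88° ≈ 261°.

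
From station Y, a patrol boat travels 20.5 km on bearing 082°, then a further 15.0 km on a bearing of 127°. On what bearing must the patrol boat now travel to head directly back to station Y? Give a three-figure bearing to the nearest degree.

281°

Leg 1 (082°, 20.5 km): east 20.5 sin 82° = 20.30, north 20.5 cos 82° = 2.85
Leg 2 (127°, 15.0 km): east 15.0 sin 127° = 11.98, north 15.0 cos 127° = -9.03
Net displacement: 32.28 east, -6.17 north. Direction back to start is (-32.28, 6.17): bearing = atan2(-32.28, 6.17) mod 360° = 280.83° ≈ 281°.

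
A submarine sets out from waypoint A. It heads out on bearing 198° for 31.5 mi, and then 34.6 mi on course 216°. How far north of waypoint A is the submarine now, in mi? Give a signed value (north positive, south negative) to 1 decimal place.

Leg 1 (198°, 31.5 mi): east 31.5 sin 198° = -9.73, north 31.5 cos 198° = -29.96
Leg 2 (216°, 34.6 mi): east 34.6 sin 216° = -20.34, north 34.6 cos 216° = -27.99
Net north component: -57.95 mi.

-58.0 mi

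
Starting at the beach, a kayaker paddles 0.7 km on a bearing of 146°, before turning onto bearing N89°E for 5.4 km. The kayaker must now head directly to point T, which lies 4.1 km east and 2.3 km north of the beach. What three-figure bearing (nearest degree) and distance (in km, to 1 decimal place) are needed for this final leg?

329°, 3.3 km

Leg 1 (146°, 0.7 km): east 0.7 sin 146° = 0.39, north 0.7 cos 146° = -0.58
Leg 2 (N89°E, 5.4 km): east 5.4 sin 89° = 5.40, north 5.4 cos 89° = 0.09
Current position: (5.79, -0.49). Target: (4.1, 2.3). Remaining: Δeast = -1.69, Δnorth = 2.79.
Bearing = atan2(-1.69, 2.79) mod 360° = 328.75°; distance = √((-1.69)² + (2.79)²) = 3.259 km.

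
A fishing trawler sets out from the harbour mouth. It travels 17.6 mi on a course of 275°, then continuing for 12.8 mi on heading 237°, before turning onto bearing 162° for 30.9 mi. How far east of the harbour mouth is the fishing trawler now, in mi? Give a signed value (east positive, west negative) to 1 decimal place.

-18.7 mi

Leg 1 (275°, 17.6 mi): east 17.6 sin 275° = -17.53, north 17.6 cos 275° = 1.53
Leg 2 (237°, 12.8 mi): east 12.8 sin 237° = -10.73, north 12.8 cos 237° = -6.97
Leg 3 (162°, 30.9 mi): east 30.9 sin 162° = 9.55, north 30.9 cos 162° = -29.39
Net east component: -18.72 mi.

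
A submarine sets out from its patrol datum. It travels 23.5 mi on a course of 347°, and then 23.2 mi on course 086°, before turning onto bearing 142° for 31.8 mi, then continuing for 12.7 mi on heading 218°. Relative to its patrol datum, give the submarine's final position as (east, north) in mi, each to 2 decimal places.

(29.62, -10.55)

Leg 1 (347°, 23.5 mi): east 23.5 sin 347° = -5.29, north 23.5 cos 347° = 22.90
Leg 2 (086°, 23.2 mi): east 23.2 sin 86° = 23.14, north 23.2 cos 86° = 1.62
Leg 3 (142°, 31.8 mi): east 31.8 sin 142° = 19.58, north 31.8 cos 142° = -25.06
Leg 4 (218°, 12.7 mi): east 12.7 sin 218° = -7.82, north 12.7 cos 218° = -10.01
Summing: 29.62 mi east, -10.55 mi north → (29.62, -10.55).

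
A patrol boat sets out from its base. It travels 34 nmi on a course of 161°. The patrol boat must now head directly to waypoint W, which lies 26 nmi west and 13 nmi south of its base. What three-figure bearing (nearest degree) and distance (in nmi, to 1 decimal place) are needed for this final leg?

297°, 41.7 nmi

Leg 1 (161°, 34 nmi): east 34 sin 161° = 11.07, north 34 cos 161° = -32.15
Current position: (11.07, -32.15). Target: (-26, -13). Remaining: Δeast = -37.07, Δnorth = 19.15.
Bearing = atan2(-37.07, 19.15) mod 360° = 297.32°; distance = √((-37.07)² + (19.15)²) = 41.722 nmi.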